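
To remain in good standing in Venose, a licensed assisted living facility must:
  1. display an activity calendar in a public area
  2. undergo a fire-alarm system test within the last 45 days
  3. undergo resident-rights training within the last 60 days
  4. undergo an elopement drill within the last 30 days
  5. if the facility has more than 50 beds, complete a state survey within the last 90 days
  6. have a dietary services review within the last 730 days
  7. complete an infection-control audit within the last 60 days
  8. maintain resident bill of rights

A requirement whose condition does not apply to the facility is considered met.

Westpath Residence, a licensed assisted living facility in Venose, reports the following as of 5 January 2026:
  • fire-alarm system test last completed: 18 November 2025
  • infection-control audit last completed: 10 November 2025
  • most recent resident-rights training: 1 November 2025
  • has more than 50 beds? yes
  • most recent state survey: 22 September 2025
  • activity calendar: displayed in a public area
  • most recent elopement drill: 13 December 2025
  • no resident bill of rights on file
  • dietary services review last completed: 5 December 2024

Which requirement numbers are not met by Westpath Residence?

1. activity calendar present → met
2. fire-alarm system test 48 days ago vs limit 45 → not met
3. resident-rights training 65 days ago vs limit 60 → not met
4. elopement drill 23 days ago vs limit 30 → met
5. condition 'has more than 50 beds' holds; state survey 105 days ago vs limit 90 → not met
6. dietary services review 396 days ago vs limit 730 → met
7. infection-control audit 56 days ago vs limit 60 → met
8. resident bill of rights absent → not met
Not met: 2, 3, 5, 8

2, 3, 5, 8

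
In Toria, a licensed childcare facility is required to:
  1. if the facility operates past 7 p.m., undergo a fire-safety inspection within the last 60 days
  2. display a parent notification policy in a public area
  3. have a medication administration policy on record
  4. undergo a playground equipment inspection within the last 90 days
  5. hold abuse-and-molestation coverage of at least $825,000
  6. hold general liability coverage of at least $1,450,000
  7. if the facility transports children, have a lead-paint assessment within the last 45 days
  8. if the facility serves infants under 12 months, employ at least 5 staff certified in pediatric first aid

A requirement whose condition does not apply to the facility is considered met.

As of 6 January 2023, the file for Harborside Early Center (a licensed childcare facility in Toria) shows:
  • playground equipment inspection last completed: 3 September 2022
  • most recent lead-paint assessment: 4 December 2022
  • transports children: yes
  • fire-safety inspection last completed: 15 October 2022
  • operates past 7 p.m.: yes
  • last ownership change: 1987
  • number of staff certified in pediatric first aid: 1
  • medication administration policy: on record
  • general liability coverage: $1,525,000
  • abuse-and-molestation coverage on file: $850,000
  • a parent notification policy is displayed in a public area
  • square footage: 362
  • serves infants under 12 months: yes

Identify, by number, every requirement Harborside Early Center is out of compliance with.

1, 4, 8

1. condition 'operates past 7 p.m.' holds; fire-safety inspection 83 days ago vs limit 60 → not met
2. parent notification policy present → met
3. medication administration policy present → met
4. playground equipment inspection 125 days ago vs limit 90 → not met
5. abuse-and-molestation coverage $850,000 ≥ $825,000 → met
6. general liability coverage $1,525,000 ≥ $1,450,000 → met
7. condition 'transports children' holds; lead-paint assessment 33 days ago vs limit 45 → met
8. condition 'serves infants under 12 months' holds; staff certified in pediatric first aid 1 < 5 → not met
Not met: 1, 4, 8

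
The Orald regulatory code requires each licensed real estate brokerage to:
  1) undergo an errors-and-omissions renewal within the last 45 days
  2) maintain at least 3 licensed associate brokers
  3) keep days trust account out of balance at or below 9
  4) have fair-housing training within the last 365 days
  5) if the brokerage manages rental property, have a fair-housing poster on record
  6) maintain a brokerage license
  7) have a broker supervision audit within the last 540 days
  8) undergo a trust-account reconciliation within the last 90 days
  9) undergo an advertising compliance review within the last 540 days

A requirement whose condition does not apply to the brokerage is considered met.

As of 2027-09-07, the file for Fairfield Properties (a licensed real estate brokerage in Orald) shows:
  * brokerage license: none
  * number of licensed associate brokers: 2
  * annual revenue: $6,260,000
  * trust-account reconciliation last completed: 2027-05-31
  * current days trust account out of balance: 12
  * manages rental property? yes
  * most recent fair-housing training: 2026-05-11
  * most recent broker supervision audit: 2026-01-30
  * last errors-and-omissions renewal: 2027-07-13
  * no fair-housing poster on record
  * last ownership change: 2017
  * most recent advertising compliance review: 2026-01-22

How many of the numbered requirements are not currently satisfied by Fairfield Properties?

9

1. errors-and-omissions renewal 56 days ago vs limit 45 → not met
2. licensed associate brokers 2 < 3 → not met
3. days trust account out of balance 12 > 9 → not met
4. fair-housing training 484 days ago vs limit 365 → not met
5. condition 'manages rental property' holds; fair-housing poster absent → not met
6. brokerage license absent → not met
7. broker supervision audit 585 days ago vs limit 540 → not met
8. trust-account reconciliation 99 days ago vs limit 90 → not met
9. advertising compliance review 593 days ago vs limit 540 → not met
Not met: 9 of 9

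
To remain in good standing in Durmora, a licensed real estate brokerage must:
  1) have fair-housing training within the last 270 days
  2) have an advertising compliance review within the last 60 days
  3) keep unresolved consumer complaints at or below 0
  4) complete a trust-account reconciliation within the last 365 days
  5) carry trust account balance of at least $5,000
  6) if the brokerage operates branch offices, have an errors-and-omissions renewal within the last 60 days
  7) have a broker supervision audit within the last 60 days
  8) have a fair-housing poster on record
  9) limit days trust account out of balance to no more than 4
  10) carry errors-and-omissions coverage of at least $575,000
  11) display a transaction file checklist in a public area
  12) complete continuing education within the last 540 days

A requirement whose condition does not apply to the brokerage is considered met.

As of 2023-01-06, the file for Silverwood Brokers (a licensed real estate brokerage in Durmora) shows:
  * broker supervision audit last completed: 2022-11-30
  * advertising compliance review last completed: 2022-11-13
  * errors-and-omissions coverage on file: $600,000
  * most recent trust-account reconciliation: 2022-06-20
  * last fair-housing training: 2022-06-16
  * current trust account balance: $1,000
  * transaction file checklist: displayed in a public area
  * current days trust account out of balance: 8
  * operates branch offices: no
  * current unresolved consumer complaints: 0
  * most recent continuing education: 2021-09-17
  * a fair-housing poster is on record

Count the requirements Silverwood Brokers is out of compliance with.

1. fair-housing training 204 days ago vs limit 270 → met
2. advertising compliance review 54 days ago vs limit 60 → met
3. unresolved consumer complaints 0 ≤ 0 → met
4. trust-account reconciliation 200 days ago vs limit 365 → met
5. trust account balance $1,000 < $5,000 → not met
6. condition 'operates branch offices' does not hold → requirement n/a → met
7. broker supervision audit 37 days ago vs limit 60 → met
8. fair-housing poster present → met
9. days trust account out of balance 8 > 4 → not met
10. errors-and-omissions coverage $600,000 ≥ $575,000 → met
11. transaction file checklist present → met
12. continuing education 476 days ago vs limit 540 → met
Not met: 2 of 12

2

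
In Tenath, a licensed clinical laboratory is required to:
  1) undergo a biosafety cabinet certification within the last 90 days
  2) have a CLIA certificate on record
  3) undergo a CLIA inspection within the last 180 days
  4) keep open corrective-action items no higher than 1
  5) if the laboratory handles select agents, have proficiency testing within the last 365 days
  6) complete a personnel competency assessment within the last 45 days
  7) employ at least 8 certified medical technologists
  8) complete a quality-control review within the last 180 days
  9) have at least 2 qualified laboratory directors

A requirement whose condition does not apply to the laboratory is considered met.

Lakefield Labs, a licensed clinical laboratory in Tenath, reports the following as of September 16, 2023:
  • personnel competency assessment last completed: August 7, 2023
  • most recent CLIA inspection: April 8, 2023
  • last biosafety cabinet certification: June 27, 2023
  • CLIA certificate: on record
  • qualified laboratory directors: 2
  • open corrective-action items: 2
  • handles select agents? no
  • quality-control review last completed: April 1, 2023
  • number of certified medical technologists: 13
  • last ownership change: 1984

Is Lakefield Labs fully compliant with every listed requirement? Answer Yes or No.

1. biosafety cabinet certification 81 days ago vs limit 90 → met
2. CLIA certificate present → met
3. CLIA inspection 161 days ago vs limit 180 → met
4. open corrective-action items 2 > 1 → not met
5. condition 'handles select agents' does not hold → requirement n/a → met
6. personnel competency assessment 40 days ago vs limit 45 → met
7. certified medical technologists 13 ≥ 8 → met
8. quality-control review 168 days ago vs limit 180 → met
9. qualified laboratory directors 2 ≥ 2 → met
Not met: 4

No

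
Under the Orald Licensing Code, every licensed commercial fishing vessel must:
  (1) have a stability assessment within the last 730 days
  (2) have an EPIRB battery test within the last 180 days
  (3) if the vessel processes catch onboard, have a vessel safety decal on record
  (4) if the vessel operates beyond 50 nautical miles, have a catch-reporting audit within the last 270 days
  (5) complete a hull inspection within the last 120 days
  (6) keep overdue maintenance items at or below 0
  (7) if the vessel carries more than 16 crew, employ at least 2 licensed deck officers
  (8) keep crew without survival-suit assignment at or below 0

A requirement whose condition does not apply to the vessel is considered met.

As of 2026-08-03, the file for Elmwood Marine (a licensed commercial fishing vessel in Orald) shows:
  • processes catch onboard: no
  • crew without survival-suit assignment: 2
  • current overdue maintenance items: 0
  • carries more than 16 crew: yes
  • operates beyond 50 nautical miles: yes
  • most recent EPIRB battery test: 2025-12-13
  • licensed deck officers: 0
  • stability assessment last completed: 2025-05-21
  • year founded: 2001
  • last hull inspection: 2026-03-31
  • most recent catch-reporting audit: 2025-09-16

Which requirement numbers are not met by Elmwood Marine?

2, 4, 5, 7, 8

1. stability assessment 439 days ago vs limit 730 → met
2. EPIRB battery test 233 days ago vs limit 180 → not met
3. condition 'processes catch onboard' does not hold → requirement n/a → met
4. condition 'operates beyond 50 nautical miles' holds; catch-reporting audit 321 days ago vs limit 270 → not met
5. hull inspection 125 days ago vs limit 120 → not met
6. overdue maintenance items 0 ≤ 0 → met
7. condition 'carries more than 16 crew' holds; licensed deck officers 0 < 2 → not met
8. crew without survival-suit assignment 2 > 0 → not met
Not met: 2, 4, 5, 7, 8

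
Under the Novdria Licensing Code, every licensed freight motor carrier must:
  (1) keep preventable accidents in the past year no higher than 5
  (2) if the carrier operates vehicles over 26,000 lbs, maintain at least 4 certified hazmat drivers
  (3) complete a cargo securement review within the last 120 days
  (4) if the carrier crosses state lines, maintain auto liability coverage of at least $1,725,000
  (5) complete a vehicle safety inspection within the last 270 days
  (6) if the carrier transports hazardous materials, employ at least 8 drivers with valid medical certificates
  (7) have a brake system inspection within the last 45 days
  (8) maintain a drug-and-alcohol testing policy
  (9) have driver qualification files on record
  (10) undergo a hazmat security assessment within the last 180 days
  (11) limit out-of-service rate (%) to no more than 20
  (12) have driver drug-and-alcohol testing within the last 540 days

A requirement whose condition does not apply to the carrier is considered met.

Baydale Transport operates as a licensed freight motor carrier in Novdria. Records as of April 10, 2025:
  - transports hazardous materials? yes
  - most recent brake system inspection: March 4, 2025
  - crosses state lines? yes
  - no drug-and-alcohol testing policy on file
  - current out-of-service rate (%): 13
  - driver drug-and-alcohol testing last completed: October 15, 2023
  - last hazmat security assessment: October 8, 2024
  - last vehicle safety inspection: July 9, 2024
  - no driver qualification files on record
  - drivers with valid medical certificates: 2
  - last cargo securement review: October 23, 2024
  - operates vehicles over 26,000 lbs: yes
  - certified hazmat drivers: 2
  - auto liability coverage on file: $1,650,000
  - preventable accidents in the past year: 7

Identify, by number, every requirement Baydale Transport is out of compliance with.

1. preventable accidents in the past year 7 > 5 → not met
2. condition 'operates vehicles over 26,000 lbs' holds; certified hazmat drivers 2 < 4 → not met
3. cargo securement review 169 days ago vs limit 120 → not met
4. condition 'crosses state lines' holds; auto liability coverage $1,650,000 < $1,725,000 → not met
5. vehicle safety inspection 275 days ago vs limit 270 → not met
6. condition 'transports hazardous materials' holds; drivers with valid medical certificates 2 < 8 → not met
7. brake system inspection 37 days ago vs limit 45 → met
8. drug-and-alcohol testing policy absent → not met
9. driver qualification files absent → not met
10. hazmat security assessment 184 days ago vs limit 180 → not met
11. out-of-service rate (%) 13 ≤ 20 → met
12. driver drug-and-alcohol testing 543 days ago vs limit 540 → not met
Not met: 1, 2, 3, 4, 5, 6, 8, 9, 10, 12

1, 2, 3, 4, 5, 6, 8, 9, 10, 12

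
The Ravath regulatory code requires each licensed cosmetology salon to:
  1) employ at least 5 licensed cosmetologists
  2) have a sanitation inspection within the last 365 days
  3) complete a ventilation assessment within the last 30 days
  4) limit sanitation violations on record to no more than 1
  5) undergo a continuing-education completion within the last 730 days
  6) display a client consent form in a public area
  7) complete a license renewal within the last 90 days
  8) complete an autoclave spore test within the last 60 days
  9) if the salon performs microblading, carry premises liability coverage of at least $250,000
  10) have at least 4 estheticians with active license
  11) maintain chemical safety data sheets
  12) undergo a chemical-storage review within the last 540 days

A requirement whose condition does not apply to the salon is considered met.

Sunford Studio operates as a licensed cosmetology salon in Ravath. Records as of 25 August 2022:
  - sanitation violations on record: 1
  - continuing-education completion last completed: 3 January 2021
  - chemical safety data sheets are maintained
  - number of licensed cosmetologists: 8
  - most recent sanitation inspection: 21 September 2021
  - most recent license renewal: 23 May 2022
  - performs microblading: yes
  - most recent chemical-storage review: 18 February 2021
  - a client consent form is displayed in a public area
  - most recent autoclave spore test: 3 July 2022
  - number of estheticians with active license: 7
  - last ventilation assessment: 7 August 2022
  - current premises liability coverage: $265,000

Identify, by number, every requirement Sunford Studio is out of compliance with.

7, 12

1. licensed cosmetologists 8 ≥ 5 → met
2. sanitation inspection 338 days ago vs limit 365 → met
3. ventilation assessment 18 days ago vs limit 30 → met
4. sanitation violations on record 1 ≤ 1 → met
5. continuing-education completion 599 days ago vs limit 730 → met
6. client consent form present → met
7. license renewal 94 days ago vs limit 90 → not met
8. autoclave spore test 53 days ago vs limit 60 → met
9. condition 'performs microblading' holds; premises liability coverage $265,000 ≥ $250,000 → met
10. estheticians with active license 7 ≥ 4 → met
11. chemical safety data sheets present → met
12. chemical-storage review 553 days ago vs limit 540 → not met
Not met: 7, 12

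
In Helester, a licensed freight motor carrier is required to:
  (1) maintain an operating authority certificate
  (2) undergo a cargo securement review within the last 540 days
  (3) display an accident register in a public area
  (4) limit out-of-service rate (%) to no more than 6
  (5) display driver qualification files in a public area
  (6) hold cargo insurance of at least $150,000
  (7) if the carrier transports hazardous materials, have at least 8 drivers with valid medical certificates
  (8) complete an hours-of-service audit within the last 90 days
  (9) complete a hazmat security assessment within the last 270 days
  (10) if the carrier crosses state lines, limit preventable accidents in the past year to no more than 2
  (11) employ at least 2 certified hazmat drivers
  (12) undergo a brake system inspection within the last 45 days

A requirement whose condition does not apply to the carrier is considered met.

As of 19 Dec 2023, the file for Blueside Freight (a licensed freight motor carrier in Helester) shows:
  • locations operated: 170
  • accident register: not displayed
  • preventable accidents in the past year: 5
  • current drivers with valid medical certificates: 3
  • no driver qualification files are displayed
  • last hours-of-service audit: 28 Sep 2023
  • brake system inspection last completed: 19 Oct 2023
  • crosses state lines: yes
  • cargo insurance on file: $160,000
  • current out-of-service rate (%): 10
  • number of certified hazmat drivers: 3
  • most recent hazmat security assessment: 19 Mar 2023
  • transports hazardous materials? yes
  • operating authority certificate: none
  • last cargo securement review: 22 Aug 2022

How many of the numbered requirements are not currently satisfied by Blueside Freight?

8

1. operating authority certificate absent → not met
2. cargo securement review 484 days ago vs limit 540 → met
3. accident register absent → not met
4. out-of-service rate (%) 10 > 6 → not met
5. driver qualification files absent → not met
6. cargo insurance $160,000 ≥ $150,000 → met
7. condition 'transports hazardous materials' holds; drivers with valid medical certificates 3 < 8 → not met
8. hours-of-service audit 82 days ago vs limit 90 → met
9. hazmat security assessment 275 days ago vs limit 270 → not met
10. condition 'crosses state lines' holds; preventable accidents in the past year 5 > 2 → not met
11. certified hazmat drivers 3 ≥ 2 → met
12. brake system inspection 61 days ago vs limit 45 → not met
Not met: 8 of 12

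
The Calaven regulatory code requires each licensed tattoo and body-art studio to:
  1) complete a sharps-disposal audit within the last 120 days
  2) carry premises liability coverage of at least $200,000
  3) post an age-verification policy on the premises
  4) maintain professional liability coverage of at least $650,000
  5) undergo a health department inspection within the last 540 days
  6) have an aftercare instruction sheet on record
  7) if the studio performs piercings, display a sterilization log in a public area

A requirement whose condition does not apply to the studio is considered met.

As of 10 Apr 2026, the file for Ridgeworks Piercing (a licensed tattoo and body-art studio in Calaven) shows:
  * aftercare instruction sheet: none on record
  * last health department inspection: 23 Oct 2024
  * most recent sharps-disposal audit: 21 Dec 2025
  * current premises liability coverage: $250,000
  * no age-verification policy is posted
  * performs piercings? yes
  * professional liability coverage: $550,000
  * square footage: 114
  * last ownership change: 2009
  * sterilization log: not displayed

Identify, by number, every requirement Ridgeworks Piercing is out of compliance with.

1. sharps-disposal audit 110 days ago vs limit 120 → met
2. premises liability coverage $250,000 ≥ $200,000 → met
3. age-verification policy absent → not met
4. professional liability coverage $550,000 < $650,000 → not met
5. health department inspection 534 days ago vs limit 540 → met
6. aftercare instruction sheet absent → not met
7. condition 'performs piercings' holds; sterilization log absent → not met
Not met: 3, 4, 6, 7

3, 4, 6, 7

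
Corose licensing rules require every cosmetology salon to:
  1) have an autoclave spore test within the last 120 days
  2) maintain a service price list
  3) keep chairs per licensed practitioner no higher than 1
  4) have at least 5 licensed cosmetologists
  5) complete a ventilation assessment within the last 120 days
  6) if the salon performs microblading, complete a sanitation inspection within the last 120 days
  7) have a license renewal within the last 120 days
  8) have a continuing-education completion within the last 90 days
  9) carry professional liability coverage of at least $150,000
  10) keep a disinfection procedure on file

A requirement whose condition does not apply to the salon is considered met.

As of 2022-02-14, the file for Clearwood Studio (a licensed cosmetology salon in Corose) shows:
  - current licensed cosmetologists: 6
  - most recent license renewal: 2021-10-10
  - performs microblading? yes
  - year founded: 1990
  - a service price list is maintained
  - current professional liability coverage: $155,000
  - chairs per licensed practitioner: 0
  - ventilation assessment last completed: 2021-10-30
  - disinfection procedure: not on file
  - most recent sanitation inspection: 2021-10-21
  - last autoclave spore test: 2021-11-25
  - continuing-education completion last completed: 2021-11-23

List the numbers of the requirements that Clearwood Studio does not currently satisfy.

7, 10

1. autoclave spore test 81 days ago vs limit 120 → met
2. service price list present → met
3. chairs per licensed practitioner 0 ≤ 1 → met
4. licensed cosmetologists 6 ≥ 5 → met
5. ventilation assessment 107 days ago vs limit 120 → met
6. condition 'performs microblading' holds; sanitation inspection 116 days ago vs limit 120 → met
7. license renewal 127 days ago vs limit 120 → not met
8. continuing-education completion 83 days ago vs limit 90 → met
9. professional liability coverage $155,000 ≥ $150,000 → met
10. disinfection procedure absent → not met
Not met: 7, 10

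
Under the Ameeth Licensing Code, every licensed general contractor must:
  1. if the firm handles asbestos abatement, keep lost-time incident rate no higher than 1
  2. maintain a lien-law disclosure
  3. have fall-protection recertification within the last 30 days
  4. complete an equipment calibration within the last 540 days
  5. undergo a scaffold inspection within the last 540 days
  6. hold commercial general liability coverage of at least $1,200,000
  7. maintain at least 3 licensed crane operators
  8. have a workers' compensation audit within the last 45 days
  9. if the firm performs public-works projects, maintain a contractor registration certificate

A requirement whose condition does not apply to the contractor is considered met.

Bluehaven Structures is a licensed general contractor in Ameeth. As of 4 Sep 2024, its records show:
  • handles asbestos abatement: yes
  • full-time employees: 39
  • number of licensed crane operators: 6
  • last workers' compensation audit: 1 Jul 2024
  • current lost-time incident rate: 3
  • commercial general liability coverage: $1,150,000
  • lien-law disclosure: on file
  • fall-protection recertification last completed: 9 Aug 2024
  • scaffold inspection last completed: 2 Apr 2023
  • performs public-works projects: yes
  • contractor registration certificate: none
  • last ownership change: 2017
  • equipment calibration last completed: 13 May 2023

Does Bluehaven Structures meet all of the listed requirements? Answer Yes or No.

No

1. condition 'handles asbestos abatement' holds; lost-time incident rate 3 > 1 → not met
2. lien-law disclosure present → met
3. fall-protection recertification 26 days ago vs limit 30 → met
4. equipment calibration 480 days ago vs limit 540 → met
5. scaffold inspection 521 days ago vs limit 540 → met
6. commercial general liability coverage $1,150,000 < $1,200,000 → not met
7. licensed crane operators 6 ≥ 3 → met
8. workers' compensation audit 65 days ago vs limit 45 → not met
9. condition 'performs public-works projects' holds; contractor registration certificate absent → not met
Not met: 1, 6, 8, 9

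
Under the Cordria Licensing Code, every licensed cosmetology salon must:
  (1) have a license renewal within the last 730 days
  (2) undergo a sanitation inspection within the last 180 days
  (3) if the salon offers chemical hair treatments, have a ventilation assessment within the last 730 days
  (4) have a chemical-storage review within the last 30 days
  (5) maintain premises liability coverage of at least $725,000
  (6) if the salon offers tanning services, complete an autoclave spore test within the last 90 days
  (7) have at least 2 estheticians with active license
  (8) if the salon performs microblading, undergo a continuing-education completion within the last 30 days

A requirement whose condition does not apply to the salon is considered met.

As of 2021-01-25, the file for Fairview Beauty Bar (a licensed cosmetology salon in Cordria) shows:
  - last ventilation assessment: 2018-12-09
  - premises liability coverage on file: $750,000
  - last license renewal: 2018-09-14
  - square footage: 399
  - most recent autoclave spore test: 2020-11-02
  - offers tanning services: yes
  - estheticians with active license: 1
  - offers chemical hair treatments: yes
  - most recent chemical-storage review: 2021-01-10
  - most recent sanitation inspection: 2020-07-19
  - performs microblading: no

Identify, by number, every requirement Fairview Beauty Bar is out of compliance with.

1, 2, 3, 7

1. license renewal 864 days ago vs limit 730 → not met
2. sanitation inspection 190 days ago vs limit 180 → not met
3. condition 'offers chemical hair treatments' holds; ventilation assessment 778 days ago vs limit 730 → not met
4. chemical-storage review 15 days ago vs limit 30 → met
5. premises liability coverage $750,000 ≥ $725,000 → met
6. condition 'offers tanning services' holds; autoclave spore test 84 days ago vs limit 90 → met
7. estheticians with active license 1 < 2 → not met
8. condition 'performs microblading' does not hold → requirement n/a → met
Not met: 1, 2, 3, 7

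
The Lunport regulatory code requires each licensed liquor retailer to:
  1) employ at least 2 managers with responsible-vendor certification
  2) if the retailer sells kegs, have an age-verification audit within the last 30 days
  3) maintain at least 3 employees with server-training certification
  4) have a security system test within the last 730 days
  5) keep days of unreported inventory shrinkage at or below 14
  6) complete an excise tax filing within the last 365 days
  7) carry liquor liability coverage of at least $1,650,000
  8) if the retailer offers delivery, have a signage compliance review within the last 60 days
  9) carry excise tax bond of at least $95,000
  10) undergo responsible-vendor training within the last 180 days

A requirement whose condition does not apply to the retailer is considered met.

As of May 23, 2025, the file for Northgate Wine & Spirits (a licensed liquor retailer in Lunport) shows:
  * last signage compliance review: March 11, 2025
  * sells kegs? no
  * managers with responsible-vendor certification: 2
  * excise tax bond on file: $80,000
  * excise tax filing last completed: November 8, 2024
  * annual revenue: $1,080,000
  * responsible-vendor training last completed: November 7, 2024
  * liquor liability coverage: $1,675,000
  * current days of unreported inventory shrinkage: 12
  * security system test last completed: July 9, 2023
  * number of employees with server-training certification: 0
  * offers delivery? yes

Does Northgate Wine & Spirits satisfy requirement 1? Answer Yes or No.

1. managers with responsible-vendor certification 2 ≥ 2 → met

Yes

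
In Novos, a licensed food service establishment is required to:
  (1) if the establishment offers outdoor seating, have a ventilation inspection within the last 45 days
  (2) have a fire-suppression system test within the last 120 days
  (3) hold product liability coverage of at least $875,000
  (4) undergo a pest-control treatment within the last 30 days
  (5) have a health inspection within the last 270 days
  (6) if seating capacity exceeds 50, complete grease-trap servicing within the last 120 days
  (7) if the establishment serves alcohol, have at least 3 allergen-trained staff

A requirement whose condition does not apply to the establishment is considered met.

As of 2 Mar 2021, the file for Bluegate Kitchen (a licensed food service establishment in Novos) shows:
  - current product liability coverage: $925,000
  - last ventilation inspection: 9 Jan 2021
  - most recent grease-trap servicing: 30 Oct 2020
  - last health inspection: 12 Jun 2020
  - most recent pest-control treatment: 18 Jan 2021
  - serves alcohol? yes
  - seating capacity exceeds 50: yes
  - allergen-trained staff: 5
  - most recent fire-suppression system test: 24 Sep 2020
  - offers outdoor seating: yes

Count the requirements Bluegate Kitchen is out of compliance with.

1. condition 'offers outdoor seating' holds; ventilation inspection 52 days ago vs limit 45 → not met
2. fire-suppression system test 159 days ago vs limit 120 → not met
3. product liability coverage $925,000 ≥ $875,000 → met
4. pest-control treatment 43 days ago vs limit 30 → not met
5. health inspection 263 days ago vs limit 270 → met
6. condition 'seating capacity exceeds 50' holds; grease-trap servicing 123 days ago vs limit 120 → not met
7. condition 'serves alcohol' holds; allergen-trained staff 5 ≥ 3 → met
Not met: 4 of 7

4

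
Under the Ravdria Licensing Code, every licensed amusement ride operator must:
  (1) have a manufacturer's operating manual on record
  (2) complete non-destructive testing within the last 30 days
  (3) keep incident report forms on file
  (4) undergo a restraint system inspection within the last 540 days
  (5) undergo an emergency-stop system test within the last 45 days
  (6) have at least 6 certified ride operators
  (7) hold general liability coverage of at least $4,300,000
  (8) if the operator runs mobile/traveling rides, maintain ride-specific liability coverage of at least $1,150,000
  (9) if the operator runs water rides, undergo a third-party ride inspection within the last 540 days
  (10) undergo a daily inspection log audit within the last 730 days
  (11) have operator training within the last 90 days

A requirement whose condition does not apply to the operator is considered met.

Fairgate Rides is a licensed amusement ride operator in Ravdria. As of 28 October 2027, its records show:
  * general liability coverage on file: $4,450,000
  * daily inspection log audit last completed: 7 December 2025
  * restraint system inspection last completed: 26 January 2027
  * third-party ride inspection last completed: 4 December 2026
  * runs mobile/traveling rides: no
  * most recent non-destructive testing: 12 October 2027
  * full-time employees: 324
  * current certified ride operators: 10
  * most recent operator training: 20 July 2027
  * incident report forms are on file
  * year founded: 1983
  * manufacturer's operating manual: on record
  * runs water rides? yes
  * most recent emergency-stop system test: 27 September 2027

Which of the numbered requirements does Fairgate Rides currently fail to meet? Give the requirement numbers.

1. manufacturer's operating manual present → met
2. non-destructive testing 16 days ago vs limit 30 → met
3. incident report forms present → met
4. restraint system inspection 275 days ago vs limit 540 → met
5. emergency-stop system test 31 days ago vs limit 45 → met
6. certified ride operators 10 ≥ 6 → met
7. general liability coverage $4,450,000 ≥ $4,300,000 → met
8. condition 'runs mobile/traveling rides' does not hold → requirement n/a → met
9. condition 'runs water rides' holds; third-party ride inspection 328 days ago vs limit 540 → met
10. daily inspection log audit 690 days ago vs limit 730 → met
11. operator training 100 days ago vs limit 90 → not met
Not met: 11

11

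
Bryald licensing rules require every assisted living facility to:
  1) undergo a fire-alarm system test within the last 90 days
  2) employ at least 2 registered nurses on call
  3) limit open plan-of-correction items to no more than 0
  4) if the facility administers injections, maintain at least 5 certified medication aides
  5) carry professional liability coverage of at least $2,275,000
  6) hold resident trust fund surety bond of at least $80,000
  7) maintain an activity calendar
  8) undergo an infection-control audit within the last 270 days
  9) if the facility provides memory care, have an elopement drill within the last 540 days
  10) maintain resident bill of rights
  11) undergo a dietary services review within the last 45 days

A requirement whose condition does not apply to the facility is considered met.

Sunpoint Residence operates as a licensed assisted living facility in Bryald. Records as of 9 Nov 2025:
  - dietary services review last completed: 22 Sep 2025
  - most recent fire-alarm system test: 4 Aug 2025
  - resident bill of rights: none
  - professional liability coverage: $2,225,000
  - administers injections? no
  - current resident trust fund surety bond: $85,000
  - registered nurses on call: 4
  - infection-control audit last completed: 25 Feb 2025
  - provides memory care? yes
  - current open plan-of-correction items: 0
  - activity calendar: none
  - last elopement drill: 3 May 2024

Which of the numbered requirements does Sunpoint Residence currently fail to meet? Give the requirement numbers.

1, 5, 7, 9, 10, 11

1. fire-alarm system test 97 days ago vs limit 90 → not met
2. registered nurses on call 4 ≥ 2 → met
3. open plan-of-correction items 0 ≤ 0 → met
4. condition 'administers injections' does not hold → requirement n/a → met
5. professional liability coverage $2,225,000 < $2,275,000 → not met
6. resident trust fund surety bond $85,000 ≥ $80,000 → met
7. activity calendar absent → not met
8. infection-control audit 257 days ago vs limit 270 → met
9. condition 'provides memory care' holds; elopement drill 555 days ago vs limit 540 → not met
10. resident bill of rights absent → not met
11. dietary services review 48 days ago vs limit 45 → not met
Not met: 1, 5, 7, 9, 10, 11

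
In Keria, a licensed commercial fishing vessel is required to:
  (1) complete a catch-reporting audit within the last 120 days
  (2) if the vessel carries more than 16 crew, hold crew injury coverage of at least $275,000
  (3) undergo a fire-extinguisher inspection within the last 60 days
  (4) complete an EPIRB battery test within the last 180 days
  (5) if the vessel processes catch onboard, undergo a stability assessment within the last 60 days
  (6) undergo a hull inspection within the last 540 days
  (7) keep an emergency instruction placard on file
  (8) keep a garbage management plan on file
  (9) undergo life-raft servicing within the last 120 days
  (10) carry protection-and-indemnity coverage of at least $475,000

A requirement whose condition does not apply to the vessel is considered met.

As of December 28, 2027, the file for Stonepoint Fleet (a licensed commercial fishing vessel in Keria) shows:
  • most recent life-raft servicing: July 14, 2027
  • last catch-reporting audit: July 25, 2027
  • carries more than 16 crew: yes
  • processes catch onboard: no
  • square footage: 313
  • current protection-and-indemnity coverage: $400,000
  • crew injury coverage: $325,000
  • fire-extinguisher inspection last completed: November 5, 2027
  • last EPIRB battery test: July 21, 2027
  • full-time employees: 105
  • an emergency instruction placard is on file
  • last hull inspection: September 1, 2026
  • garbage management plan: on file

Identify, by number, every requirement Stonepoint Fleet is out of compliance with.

1. catch-reporting audit 156 days ago vs limit 120 → not met
2. condition 'carries more than 16 crew' holds; crew injury coverage $325,000 ≥ $275,000 → met
3. fire-extinguisher inspection 53 days ago vs limit 60 → met
4. EPIRB battery test 160 days ago vs limit 180 → met
5. condition 'processes catch onboard' does not hold → requirement n/a → met
6. hull inspection 483 days ago vs limit 540 → met
7. emergency instruction placard present → met
8. garbage management plan present → met
9. life-raft servicing 167 days ago vs limit 120 → not met
10. protection-and-indemnity coverage $400,000 < $475,000 → not met
Not met: 1, 9, 10

1, 9, 10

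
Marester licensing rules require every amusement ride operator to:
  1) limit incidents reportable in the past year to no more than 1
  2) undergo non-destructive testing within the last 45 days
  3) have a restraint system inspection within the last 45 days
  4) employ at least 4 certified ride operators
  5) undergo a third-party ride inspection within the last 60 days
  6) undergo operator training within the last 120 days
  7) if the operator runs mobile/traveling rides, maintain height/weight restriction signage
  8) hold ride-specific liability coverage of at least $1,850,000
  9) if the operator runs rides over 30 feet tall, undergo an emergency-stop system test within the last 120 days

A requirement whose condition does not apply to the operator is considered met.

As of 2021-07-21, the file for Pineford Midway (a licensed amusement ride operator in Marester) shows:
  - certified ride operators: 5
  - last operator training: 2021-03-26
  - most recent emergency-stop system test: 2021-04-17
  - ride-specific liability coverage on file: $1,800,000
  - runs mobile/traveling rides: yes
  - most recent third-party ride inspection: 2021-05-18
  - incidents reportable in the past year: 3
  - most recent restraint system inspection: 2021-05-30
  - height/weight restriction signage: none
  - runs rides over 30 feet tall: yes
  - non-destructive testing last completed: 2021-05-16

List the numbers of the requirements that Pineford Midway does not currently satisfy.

1, 2, 3, 5, 7, 8

1. incidents reportable in the past year 3 > 1 → not met
2. non-destructive testing 66 days ago vs limit 45 → not met
3. restraint system inspection 52 days ago vs limit 45 → not met
4. certified ride operators 5 ≥ 4 → met
5. third-party ride inspection 64 days ago vs limit 60 → not met
6. operator training 117 days ago vs limit 120 → met
7. condition 'runs mobile/traveling rides' holds; height/weight restriction signage absent → not met
8. ride-specific liability coverage $1,800,000 < $1,850,000 → not met
9. condition 'runs rides over 30 feet tall' holds; emergency-stop system test 95 days ago vs limit 120 → met
Not met: 1, 2, 3, 5, 7, 8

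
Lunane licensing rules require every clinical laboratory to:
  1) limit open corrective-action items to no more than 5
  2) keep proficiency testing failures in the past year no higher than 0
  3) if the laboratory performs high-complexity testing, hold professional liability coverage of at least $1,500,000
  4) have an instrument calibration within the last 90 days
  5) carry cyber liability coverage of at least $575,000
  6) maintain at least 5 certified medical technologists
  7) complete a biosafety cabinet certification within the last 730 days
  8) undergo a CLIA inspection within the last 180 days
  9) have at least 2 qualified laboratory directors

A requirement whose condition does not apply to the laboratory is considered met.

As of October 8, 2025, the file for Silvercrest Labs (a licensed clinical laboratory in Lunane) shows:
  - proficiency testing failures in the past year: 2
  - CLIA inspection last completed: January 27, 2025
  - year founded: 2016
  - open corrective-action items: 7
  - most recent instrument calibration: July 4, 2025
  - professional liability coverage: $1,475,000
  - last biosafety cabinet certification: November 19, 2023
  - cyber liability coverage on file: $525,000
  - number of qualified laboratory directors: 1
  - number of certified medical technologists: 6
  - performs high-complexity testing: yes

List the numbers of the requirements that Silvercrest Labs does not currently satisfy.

1. open corrective-action items 7 > 5 → not met
2. proficiency testing failures in the past year 2 > 0 → not met
3. condition 'performs high-complexity testing' holds; professional liability coverage $1,475,000 < $1,500,000 → not met
4. instrument calibration 96 days ago vs limit 90 → not met
5. cyber liability coverage $525,000 < $575,000 → not met
6. certified medical technologists 6 ≥ 5 → met
7. biosafety cabinet certification 689 days ago vs limit 730 → met
8. CLIA inspection 254 days ago vs limit 180 → not met
9. qualified laboratory directors 1 < 2 → not met
Not met: 1, 2, 3, 4, 5, 8, 9

1, 2, 3, 4, 5, 8, 9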